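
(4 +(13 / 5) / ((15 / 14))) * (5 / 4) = 241 / 30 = 8.03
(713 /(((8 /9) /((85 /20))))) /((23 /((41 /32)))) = 194463 /1024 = 189.91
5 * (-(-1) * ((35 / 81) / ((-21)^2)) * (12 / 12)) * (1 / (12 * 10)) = 5 / 122472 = 0.00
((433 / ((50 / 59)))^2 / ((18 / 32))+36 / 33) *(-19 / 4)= -136404005306 / 61875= -2204509.18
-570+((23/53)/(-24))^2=-922250351/1617984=-570.00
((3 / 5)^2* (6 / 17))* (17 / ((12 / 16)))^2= 1632 / 25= 65.28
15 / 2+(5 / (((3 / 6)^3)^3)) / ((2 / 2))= 5135 / 2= 2567.50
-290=-290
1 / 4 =0.25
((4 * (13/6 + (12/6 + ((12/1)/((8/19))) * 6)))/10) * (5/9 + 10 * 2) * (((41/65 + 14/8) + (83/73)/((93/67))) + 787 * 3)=162281042600617/47658780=3405060.78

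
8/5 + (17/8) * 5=489/40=12.22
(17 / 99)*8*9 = 136 / 11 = 12.36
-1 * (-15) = 15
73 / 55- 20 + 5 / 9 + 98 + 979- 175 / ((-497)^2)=18495562814 / 17467065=1058.88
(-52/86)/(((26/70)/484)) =-33880/43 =-787.91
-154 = -154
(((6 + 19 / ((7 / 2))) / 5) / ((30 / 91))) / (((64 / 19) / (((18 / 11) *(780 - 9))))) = 571311 / 220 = 2596.87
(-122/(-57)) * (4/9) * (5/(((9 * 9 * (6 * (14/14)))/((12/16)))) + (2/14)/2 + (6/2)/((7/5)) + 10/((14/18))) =4172339/290871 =14.34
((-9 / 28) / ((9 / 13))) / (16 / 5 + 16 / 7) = -65 / 768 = -0.08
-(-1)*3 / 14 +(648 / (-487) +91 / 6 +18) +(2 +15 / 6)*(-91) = -7720355 / 20454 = -377.45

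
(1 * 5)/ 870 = 1/ 174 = 0.01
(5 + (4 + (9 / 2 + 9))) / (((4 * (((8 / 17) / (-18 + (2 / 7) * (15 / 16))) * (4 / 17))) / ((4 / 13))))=-12913965 / 46592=-277.17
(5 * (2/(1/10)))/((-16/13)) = -325/4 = -81.25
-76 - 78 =-154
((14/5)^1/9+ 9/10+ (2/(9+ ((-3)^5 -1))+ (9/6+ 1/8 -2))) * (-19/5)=-266057/84600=-3.14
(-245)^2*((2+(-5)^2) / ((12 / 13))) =7022925 / 4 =1755731.25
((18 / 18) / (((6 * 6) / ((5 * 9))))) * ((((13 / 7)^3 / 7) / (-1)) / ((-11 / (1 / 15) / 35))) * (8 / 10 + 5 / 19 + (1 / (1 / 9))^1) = 525083 / 215061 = 2.44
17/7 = 2.43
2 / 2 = 1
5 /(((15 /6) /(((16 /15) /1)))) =2.13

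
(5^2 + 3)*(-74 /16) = -259 /2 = -129.50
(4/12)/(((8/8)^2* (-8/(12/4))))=-1/8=-0.12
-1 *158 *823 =-130034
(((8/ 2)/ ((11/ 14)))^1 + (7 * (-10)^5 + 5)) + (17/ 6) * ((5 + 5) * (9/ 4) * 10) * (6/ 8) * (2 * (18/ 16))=-246017773/ 352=-698914.13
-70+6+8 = -56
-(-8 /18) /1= 0.44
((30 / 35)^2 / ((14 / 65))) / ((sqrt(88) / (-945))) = -78975* sqrt(22) / 1078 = -343.62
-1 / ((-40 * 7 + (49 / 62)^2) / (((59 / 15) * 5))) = 226796 / 3221757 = 0.07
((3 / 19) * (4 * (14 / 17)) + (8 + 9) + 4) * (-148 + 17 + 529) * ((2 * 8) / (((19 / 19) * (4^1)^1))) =34260.04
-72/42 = -12/7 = -1.71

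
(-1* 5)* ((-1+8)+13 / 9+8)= -740 / 9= -82.22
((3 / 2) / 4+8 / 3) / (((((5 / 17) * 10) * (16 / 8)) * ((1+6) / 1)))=1241 / 16800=0.07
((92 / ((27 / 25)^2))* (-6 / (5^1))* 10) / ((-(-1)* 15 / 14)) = -644000 / 729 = -883.40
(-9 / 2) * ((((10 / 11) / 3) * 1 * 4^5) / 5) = -3072 / 11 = -279.27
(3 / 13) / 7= 0.03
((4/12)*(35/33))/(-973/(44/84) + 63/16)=-16/83889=-0.00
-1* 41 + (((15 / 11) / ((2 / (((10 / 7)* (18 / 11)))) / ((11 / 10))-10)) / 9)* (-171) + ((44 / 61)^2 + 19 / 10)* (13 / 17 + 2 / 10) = -51769948353 / 1443841025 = -35.86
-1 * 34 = -34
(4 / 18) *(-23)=-46 / 9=-5.11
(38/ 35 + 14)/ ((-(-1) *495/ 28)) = 64/ 75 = 0.85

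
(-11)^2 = 121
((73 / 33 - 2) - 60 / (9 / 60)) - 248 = -21377 / 33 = -647.79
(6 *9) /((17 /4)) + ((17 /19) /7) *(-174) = -21558 /2261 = -9.53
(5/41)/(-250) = -1/2050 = -0.00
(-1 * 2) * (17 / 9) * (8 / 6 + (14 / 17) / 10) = -722 / 135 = -5.35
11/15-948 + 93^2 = 115526/15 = 7701.73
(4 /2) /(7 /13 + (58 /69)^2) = 123786 /77059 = 1.61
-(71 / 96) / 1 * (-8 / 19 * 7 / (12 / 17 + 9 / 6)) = 8449 / 8550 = 0.99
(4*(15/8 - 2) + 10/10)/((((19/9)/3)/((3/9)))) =9/38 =0.24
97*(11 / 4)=1067 / 4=266.75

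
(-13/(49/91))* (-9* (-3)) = -4563/7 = -651.86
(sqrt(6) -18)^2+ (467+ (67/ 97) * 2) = 77443/ 97 -36 * sqrt(6) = 710.20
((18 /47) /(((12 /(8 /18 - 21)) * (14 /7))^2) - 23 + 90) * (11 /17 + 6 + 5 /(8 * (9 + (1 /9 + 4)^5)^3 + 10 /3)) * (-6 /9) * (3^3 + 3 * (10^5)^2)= -3611338250849594056360323866011155876258133 /403753789657616467457366345952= -8944407070239.54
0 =0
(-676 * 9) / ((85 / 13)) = -79092 / 85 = -930.49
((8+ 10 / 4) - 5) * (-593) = -6523 / 2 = -3261.50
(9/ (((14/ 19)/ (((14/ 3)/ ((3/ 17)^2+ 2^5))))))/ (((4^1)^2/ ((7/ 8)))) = 115311/ 1184896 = 0.10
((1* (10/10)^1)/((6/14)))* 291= 679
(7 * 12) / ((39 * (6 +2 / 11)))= 77 / 221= 0.35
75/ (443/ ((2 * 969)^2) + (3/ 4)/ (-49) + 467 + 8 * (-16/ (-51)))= 3450681675/ 21601019561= 0.16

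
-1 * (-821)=821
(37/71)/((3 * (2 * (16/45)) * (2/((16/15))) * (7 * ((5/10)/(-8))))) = -148/497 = -0.30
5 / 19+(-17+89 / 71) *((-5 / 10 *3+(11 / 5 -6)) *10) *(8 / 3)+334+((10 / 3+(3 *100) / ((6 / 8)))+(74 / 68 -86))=396032785 / 137598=2878.19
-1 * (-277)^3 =21253933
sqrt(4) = 2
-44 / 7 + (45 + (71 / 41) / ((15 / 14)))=40.33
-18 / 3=-6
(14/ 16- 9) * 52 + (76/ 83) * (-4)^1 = -70743/ 166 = -426.16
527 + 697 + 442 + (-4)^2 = 1682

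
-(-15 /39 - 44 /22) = 31 /13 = 2.38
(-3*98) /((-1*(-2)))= -147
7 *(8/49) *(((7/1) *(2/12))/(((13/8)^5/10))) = 1310720/1113879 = 1.18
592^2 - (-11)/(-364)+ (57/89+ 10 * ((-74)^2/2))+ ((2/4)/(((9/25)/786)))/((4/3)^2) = 49042188647/129584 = 378458.67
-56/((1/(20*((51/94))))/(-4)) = 114240/47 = 2430.64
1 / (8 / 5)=0.62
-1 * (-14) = 14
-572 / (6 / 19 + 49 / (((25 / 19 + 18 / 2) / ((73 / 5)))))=-217360 / 26473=-8.21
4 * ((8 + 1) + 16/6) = 140/3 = 46.67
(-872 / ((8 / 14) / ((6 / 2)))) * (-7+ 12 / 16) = 57225 / 2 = 28612.50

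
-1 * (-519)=519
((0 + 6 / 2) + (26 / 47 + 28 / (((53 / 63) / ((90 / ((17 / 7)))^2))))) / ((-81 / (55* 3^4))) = -1809980872645 / 719899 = -2514215.01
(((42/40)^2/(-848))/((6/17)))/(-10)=2499/6784000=0.00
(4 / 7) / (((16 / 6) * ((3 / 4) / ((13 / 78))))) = 1 / 21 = 0.05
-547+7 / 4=-2181 / 4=-545.25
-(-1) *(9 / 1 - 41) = -32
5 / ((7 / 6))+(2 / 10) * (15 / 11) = 351 / 77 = 4.56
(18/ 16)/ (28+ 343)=9/ 2968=0.00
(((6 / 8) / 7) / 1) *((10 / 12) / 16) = 5 / 896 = 0.01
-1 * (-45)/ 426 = 15/ 142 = 0.11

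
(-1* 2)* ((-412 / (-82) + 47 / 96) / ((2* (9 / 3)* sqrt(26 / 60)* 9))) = -21703* sqrt(390) / 1381536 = -0.31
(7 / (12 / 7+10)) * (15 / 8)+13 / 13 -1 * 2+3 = 2047 / 656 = 3.12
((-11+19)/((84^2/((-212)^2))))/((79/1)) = 22472/34839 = 0.65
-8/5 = -1.60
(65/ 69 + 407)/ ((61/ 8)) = 225184/ 4209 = 53.50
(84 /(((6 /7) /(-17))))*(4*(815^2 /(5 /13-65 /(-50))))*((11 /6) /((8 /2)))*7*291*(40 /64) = -1343092856730625 /876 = -1533211023665.10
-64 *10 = -640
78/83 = 0.94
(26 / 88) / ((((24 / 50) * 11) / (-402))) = -21775 / 968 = -22.49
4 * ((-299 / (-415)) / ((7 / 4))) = 4784 / 2905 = 1.65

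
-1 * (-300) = 300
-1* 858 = -858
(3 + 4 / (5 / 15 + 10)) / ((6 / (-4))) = -70 / 31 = -2.26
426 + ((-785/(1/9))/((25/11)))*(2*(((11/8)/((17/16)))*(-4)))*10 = 5478378/17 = 322257.53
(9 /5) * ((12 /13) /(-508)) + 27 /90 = 4899 /16510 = 0.30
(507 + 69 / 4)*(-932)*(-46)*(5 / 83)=112378230 / 83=1353954.58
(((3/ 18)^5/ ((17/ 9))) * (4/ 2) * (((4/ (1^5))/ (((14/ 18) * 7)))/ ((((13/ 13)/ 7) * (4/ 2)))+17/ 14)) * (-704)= -1166/ 3213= -0.36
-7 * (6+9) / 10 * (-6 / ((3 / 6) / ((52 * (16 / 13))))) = 8064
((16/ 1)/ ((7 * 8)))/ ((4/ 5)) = 5/ 14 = 0.36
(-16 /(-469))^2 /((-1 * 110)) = -128 /12097855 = -0.00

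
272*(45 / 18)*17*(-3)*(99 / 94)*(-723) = 1241145180 / 47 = 26407344.26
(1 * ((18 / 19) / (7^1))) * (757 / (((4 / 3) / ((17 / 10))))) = 130.63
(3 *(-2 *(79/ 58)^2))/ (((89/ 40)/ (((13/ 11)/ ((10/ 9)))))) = -4381182/ 823339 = -5.32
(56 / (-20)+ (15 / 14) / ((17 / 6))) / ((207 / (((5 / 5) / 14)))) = -1441 / 1724310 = -0.00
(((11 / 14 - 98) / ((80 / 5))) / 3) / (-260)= 1361 / 174720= 0.01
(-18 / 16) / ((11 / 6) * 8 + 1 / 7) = -189 / 2488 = -0.08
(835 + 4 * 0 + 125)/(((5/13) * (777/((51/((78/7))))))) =544/37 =14.70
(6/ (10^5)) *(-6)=-9/ 25000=-0.00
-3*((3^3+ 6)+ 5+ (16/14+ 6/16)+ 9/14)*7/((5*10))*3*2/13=-1557/200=-7.78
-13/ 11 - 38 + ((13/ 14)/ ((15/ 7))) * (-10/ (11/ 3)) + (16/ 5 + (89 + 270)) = 17701/ 55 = 321.84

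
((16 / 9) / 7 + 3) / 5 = 41 / 63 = 0.65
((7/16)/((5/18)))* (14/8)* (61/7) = 3843/160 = 24.02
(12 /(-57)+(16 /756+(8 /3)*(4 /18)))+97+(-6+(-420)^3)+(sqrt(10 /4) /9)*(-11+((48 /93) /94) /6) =-266049679771 /3591-48077*sqrt(10) /78678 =-74087910.53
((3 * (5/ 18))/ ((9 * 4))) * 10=25/ 108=0.23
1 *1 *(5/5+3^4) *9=738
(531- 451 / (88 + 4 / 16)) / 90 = 185639 / 31770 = 5.84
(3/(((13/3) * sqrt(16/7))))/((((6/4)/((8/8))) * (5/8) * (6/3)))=6 * sqrt(7)/65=0.24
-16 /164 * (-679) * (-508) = -33651.90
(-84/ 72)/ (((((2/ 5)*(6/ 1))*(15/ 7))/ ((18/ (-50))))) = 49/ 600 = 0.08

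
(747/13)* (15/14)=11205/182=61.57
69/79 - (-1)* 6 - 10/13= 6269/1027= 6.10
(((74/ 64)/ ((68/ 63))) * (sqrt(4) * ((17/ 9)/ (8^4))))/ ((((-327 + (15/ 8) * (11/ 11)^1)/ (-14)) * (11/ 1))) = 1813/ 468762624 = 0.00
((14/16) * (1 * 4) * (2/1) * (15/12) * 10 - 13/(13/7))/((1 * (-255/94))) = -7567/255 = -29.67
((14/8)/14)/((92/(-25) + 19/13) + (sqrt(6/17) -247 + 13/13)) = -445707275/885057122776 -105625 * sqrt(102)/885057122776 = -0.00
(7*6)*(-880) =-36960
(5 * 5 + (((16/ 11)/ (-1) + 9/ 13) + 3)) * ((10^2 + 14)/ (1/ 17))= 7548510/ 143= 52786.78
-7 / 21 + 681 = 2042 / 3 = 680.67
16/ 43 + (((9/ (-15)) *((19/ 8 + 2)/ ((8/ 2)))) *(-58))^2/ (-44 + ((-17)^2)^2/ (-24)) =-4540225/ 116377952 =-0.04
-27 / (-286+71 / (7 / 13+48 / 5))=17793 / 183859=0.10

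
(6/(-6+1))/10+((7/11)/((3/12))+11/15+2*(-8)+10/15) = -3348/275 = -12.17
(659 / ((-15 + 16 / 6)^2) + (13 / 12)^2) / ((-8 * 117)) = -1085425 / 184519296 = -0.01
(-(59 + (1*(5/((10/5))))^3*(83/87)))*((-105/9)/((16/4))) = 1800365/8352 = 215.56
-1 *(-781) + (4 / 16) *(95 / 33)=103187 / 132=781.72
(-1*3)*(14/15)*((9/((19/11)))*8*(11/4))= -30492/95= -320.97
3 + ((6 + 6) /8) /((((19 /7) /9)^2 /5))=61701 /722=85.46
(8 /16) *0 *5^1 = 0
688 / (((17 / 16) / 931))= 10248448 / 17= 602849.88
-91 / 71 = -1.28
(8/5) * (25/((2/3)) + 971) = 8068/5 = 1613.60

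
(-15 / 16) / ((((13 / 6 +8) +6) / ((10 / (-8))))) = 225 / 3104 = 0.07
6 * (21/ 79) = 126/ 79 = 1.59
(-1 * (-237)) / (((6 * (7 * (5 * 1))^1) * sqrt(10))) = 79 * sqrt(10) / 700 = 0.36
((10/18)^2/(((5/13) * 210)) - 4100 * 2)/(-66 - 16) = 27896387/278964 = 100.00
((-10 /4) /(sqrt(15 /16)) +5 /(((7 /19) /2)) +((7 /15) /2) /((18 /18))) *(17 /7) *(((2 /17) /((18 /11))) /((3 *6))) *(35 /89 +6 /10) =13975819 /52986150 - 4862 *sqrt(15) /756945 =0.24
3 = 3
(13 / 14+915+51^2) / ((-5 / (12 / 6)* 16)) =-49237 / 560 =-87.92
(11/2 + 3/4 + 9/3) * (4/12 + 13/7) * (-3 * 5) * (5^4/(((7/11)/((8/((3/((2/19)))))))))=-234025000/2793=-83789.83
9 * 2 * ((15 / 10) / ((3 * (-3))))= -3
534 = 534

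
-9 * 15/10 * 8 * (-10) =1080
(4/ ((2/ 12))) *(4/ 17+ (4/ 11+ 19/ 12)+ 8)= 45698/ 187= 244.37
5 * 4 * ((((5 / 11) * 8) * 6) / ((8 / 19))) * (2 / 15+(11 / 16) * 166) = 1302545 / 11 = 118413.18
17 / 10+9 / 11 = 277 / 110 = 2.52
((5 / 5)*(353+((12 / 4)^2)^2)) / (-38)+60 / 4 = 68 / 19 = 3.58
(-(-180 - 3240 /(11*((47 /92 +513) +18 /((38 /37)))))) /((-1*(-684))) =51211235 /194004877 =0.26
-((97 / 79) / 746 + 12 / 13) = -708469 / 766142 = -0.92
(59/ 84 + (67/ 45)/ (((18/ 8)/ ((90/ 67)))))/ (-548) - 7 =-967073/ 138096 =-7.00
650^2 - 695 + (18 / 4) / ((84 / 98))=1687241 / 4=421810.25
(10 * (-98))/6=-490/3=-163.33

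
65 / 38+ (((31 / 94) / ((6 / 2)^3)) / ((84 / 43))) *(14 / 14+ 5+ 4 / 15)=1.75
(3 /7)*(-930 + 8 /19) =-52986 /133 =-398.39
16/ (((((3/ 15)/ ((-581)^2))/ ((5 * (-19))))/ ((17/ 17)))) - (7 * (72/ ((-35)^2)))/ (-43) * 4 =-19305113589712/ 7525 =-2565463599.96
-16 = -16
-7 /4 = -1.75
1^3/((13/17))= 17/13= 1.31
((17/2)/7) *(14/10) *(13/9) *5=221/18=12.28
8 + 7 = 15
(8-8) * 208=0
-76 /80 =-19 /20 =-0.95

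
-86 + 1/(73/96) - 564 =-47354/73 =-648.68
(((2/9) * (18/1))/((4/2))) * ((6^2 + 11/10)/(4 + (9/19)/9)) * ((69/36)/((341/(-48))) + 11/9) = 2943461/168795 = 17.44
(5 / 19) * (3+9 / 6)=45 / 38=1.18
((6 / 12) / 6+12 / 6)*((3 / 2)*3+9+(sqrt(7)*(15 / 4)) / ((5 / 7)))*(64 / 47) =1800 / 47+700*sqrt(7) / 47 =77.70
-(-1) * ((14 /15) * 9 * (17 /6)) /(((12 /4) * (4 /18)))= 357 /10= 35.70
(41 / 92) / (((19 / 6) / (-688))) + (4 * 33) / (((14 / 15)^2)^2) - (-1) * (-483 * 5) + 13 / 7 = -9804136411 / 4196948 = -2336.02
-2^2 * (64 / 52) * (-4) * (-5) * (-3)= 3840 / 13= 295.38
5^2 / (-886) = -0.03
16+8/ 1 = 24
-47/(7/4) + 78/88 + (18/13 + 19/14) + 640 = 352793/572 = 616.77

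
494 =494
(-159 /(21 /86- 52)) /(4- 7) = -4558 /4451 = -1.02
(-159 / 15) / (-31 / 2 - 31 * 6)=106 / 2015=0.05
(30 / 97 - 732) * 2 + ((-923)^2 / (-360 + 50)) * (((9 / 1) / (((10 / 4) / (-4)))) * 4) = 11789734572 / 75175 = 156830.52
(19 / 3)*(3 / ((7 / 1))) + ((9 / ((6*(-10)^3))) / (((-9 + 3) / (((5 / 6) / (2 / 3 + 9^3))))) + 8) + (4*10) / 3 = 1768712021 / 73550400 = 24.05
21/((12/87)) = 609/4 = 152.25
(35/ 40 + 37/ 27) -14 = -2539/ 216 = -11.75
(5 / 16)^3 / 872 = 125 / 3571712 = 0.00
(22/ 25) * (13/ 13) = 22/ 25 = 0.88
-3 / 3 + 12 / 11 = 1 / 11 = 0.09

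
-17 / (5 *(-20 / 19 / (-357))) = -115311 / 100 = -1153.11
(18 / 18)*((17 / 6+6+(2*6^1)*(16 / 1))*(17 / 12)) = 20485 / 72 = 284.51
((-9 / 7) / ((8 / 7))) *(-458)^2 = -471969 / 2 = -235984.50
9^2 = 81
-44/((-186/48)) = 352/31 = 11.35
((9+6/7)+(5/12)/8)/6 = 1.65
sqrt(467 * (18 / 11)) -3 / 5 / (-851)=3 / 4255 + 3 * sqrt(10274) / 11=27.64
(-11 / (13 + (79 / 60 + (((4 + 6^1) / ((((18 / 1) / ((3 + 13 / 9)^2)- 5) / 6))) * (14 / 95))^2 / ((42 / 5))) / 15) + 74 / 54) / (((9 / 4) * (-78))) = -1311387344654246 / 432391823963880183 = -0.00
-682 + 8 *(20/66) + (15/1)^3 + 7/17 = 1512364/561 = 2695.84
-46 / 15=-3.07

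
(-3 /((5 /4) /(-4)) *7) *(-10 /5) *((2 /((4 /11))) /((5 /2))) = -7392 /25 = -295.68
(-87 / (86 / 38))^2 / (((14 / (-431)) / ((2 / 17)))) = -1177668279 / 220031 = -5352.28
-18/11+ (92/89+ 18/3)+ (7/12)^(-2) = 399892/47971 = 8.34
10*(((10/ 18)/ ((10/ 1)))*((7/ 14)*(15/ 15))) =5/ 18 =0.28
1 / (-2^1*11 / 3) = -3 / 22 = -0.14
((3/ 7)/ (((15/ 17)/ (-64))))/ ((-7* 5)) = 1088/ 1225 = 0.89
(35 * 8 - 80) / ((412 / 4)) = 200 / 103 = 1.94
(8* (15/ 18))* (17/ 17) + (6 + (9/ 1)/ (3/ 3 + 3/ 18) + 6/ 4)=919/ 42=21.88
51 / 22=2.32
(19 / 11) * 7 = 133 / 11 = 12.09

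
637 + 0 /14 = 637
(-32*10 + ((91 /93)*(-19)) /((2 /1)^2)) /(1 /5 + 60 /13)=-7849985 /116436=-67.42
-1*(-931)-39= 892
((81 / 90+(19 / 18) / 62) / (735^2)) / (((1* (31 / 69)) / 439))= 7380907 / 4449910500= 0.00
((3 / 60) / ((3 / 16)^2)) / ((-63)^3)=-64 / 11252115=-0.00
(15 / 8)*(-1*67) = -125.62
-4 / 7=-0.57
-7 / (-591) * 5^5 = 21875 / 591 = 37.01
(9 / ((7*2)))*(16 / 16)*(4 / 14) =9 / 49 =0.18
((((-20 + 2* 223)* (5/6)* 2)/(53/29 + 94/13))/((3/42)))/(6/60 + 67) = 7494760/458293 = 16.35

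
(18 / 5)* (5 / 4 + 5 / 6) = 15 / 2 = 7.50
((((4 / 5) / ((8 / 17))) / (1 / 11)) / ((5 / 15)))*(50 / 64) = 2805 / 64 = 43.83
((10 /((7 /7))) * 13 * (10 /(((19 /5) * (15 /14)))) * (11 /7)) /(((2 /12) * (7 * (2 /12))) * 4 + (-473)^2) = 0.00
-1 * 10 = -10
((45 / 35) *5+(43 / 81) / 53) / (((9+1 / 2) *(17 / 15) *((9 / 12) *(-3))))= -7739440 / 29119419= -0.27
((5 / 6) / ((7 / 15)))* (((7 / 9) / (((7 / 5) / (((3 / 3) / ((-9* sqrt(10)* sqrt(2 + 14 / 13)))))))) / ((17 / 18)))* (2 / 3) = -0.01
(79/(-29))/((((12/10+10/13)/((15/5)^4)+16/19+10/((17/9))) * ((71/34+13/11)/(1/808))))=-25122889935/150115350623432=-0.00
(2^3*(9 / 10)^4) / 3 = 2187 / 1250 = 1.75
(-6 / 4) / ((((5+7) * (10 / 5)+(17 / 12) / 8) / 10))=-1440 / 2321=-0.62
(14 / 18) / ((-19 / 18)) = -14 / 19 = -0.74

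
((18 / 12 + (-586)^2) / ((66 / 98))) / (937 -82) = 6730591 / 11286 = 596.37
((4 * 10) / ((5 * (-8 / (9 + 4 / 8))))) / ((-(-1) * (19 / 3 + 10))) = -57 / 98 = -0.58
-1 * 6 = -6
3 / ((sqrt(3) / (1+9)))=10 * sqrt(3)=17.32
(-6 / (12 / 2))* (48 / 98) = -24 / 49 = -0.49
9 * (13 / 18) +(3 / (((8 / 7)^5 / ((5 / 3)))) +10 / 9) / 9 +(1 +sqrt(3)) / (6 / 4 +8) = 2 * sqrt(3) / 19 +353699009 / 50429952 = 7.20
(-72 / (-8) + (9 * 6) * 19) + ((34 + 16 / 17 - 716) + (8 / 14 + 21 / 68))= 354.82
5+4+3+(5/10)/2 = 49/4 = 12.25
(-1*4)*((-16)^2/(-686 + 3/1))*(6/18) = 1024/2049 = 0.50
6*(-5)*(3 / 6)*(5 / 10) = -15 / 2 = -7.50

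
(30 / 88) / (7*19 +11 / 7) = 35 / 13816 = 0.00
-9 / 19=-0.47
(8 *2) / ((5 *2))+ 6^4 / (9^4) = 728 / 405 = 1.80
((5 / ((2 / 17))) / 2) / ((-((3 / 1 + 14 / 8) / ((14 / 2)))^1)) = -595 / 19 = -31.32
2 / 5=0.40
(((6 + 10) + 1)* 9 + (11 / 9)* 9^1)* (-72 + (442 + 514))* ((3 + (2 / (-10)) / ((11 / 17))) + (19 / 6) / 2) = 102244324 / 165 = 619662.57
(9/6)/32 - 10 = -637/64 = -9.95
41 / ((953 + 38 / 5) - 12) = 205 / 4743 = 0.04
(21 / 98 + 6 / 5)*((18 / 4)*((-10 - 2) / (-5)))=2673 / 175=15.27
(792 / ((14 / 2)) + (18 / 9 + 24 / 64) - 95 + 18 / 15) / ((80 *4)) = 6081 / 89600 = 0.07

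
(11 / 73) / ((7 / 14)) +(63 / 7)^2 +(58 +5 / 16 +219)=418861 / 1168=358.61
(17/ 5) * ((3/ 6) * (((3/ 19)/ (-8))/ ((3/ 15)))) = -51/ 304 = -0.17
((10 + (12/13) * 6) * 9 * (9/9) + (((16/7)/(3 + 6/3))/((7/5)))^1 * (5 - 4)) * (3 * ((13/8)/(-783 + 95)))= -133935/134848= -0.99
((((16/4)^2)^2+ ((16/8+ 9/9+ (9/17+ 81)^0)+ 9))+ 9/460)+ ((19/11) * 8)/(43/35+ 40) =1966715077/7301580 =269.35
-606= -606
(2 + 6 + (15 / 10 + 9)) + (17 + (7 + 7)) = 99 / 2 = 49.50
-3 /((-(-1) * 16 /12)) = -9 /4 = -2.25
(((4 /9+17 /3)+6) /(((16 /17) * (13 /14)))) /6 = 12971 /5616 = 2.31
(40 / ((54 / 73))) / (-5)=-292 / 27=-10.81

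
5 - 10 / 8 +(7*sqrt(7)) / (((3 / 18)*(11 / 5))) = 15 / 4 +210*sqrt(7) / 11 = 54.26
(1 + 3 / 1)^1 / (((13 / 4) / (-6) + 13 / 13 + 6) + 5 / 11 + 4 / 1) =1056 / 2881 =0.37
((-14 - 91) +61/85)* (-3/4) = 6648/85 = 78.21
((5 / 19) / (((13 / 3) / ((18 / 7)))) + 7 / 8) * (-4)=-14263 / 3458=-4.12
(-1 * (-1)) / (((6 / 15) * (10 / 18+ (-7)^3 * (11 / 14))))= -0.01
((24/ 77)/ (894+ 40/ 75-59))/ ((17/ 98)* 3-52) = -1008/ 139103767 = -0.00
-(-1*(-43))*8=-344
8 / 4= 2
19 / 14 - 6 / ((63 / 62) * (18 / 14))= -1223 / 378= -3.24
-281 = -281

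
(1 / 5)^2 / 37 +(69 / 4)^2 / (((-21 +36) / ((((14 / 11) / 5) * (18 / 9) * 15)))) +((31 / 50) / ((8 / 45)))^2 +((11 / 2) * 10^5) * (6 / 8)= 1074906275783 / 2604800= 412663.65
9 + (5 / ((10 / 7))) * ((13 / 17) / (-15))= 4499 / 510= 8.82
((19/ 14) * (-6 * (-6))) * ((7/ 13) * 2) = 684/ 13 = 52.62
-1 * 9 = -9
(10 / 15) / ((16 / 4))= 1 / 6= 0.17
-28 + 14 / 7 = -26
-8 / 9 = -0.89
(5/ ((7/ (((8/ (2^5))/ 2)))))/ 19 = 0.00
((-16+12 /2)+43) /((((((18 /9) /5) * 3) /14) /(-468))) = -180180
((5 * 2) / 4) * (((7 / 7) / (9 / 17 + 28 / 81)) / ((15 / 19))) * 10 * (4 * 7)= 244188 / 241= 1013.23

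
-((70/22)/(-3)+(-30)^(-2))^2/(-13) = 110019121/1274130000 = 0.09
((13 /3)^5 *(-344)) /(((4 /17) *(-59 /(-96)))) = -3634771.23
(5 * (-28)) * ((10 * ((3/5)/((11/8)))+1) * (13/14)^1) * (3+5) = -61360/11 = -5578.18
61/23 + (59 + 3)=1487/23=64.65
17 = 17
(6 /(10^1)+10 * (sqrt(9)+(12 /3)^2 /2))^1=553 /5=110.60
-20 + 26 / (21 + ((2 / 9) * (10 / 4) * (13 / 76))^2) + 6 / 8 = -708191453 / 39316804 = -18.01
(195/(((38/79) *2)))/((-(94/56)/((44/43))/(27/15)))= -8540532/38399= -222.42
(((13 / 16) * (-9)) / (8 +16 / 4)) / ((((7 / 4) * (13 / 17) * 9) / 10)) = -85 / 168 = -0.51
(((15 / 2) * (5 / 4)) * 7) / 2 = 525 / 16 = 32.81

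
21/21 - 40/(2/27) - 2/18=-4852/9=-539.11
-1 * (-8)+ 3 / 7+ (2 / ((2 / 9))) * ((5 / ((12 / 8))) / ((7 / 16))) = 77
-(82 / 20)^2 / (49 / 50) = -1681 / 98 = -17.15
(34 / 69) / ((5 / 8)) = 272 / 345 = 0.79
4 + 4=8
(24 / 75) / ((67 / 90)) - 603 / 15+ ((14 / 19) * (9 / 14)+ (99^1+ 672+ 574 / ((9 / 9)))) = 8310803 / 6365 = 1305.70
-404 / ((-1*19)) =404 / 19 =21.26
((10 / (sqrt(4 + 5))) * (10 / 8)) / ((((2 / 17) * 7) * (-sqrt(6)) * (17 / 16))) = -50 * sqrt(6) / 63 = -1.94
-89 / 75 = -1.19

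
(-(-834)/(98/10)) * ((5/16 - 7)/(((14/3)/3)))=-2007855/5488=-365.86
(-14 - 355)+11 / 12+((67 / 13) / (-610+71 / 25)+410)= 99235381 / 2367924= 41.91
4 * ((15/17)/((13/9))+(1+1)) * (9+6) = 34620/221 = 156.65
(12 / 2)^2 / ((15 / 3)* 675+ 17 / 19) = 342 / 32071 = 0.01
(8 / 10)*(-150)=-120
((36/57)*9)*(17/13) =1836/247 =7.43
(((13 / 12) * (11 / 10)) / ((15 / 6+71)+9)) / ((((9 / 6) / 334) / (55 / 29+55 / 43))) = 191048 / 18705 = 10.21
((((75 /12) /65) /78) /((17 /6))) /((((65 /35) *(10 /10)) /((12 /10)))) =21 /74698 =0.00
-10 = -10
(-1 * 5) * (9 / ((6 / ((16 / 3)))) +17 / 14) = -645 / 14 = -46.07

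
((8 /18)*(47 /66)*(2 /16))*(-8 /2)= -47 /297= -0.16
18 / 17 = 1.06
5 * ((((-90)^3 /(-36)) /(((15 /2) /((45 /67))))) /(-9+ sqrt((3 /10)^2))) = -2025000 /1943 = -1042.20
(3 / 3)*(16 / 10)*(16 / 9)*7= 896 / 45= 19.91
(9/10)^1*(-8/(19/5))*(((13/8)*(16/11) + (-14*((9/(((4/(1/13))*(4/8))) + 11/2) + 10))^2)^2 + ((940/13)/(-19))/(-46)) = -131701901755213551240/28694179943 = -4589847210.02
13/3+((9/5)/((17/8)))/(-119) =131279/30345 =4.33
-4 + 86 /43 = -2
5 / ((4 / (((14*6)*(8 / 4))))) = 210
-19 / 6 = -3.17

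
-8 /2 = -4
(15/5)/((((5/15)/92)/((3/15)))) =828/5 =165.60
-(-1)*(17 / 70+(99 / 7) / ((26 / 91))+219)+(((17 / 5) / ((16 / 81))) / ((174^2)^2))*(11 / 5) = 8515436911389 / 31686188800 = 268.74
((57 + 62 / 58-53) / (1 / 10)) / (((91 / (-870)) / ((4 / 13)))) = -25200 / 169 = -149.11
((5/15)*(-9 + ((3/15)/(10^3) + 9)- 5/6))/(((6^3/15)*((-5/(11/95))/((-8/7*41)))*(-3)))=0.01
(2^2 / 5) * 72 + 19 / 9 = 2687 / 45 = 59.71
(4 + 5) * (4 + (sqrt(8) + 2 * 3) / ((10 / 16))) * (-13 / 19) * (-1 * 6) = 11232 * sqrt(2) / 95 + 47736 / 95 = 669.69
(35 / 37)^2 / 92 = 1225 / 125948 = 0.01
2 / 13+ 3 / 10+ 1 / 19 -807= -1992039 / 2470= -806.49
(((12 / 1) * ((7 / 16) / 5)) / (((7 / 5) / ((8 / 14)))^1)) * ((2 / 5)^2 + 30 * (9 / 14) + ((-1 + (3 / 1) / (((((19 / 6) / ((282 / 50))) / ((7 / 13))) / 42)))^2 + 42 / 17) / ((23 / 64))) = 12519704022217407 / 730544644375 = 17137.49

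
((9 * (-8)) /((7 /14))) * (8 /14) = -576 /7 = -82.29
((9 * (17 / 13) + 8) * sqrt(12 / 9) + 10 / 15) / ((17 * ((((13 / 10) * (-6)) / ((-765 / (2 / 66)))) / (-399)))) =-169195950 * sqrt(3) / 169 - 658350 / 13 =-1784701.37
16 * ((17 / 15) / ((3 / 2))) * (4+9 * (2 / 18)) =544 / 9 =60.44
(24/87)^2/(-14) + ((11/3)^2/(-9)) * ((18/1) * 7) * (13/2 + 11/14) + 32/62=-750513058/547491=-1370.82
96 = 96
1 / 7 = 0.14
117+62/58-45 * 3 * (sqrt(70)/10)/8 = 3424/29-27 * sqrt(70)/16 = 103.95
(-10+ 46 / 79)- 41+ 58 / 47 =-182619 / 3713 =-49.18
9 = 9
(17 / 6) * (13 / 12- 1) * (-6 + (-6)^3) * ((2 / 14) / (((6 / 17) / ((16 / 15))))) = -21386 / 945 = -22.63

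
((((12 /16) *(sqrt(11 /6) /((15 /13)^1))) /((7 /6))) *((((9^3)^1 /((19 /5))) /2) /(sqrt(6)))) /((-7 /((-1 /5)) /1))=9477 *sqrt(11) /37240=0.84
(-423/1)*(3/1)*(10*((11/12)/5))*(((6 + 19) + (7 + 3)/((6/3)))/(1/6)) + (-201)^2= -378369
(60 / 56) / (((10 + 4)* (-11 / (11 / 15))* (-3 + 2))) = 1 / 196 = 0.01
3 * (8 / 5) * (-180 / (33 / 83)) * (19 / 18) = -25232 / 11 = -2293.82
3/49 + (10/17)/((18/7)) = 2174/7497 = 0.29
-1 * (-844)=844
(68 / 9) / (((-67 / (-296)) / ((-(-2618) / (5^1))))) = 52695104 / 3015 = 17477.65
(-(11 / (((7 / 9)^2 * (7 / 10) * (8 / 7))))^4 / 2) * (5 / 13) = -1969522006753125 / 38370515456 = -51329.05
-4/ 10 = -2/ 5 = -0.40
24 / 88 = 3 / 11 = 0.27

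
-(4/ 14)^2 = -4/ 49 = -0.08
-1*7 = -7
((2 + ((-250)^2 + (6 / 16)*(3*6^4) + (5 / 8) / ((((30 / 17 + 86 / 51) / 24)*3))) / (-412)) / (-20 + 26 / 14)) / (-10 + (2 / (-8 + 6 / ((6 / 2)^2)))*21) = -77782873 / 144832832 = -0.54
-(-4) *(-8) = -32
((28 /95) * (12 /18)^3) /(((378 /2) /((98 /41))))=3136 /2839455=0.00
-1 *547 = -547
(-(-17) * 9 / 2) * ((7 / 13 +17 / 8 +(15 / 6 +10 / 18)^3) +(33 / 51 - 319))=-21967.86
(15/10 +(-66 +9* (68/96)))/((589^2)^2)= -15/31059143288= -0.00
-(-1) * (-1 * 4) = -4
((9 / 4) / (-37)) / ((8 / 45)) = -405 / 1184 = -0.34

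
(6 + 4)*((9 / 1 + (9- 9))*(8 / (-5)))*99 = -14256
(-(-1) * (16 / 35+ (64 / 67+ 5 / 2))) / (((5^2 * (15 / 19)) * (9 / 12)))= 697262 / 2638125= 0.26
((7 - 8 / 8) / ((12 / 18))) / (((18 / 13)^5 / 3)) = 371293 / 69984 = 5.31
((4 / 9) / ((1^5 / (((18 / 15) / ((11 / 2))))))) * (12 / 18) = 32 / 495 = 0.06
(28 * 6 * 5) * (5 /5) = 840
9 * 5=45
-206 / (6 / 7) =-721 / 3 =-240.33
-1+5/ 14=-9/ 14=-0.64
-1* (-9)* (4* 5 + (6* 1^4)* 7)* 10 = 5580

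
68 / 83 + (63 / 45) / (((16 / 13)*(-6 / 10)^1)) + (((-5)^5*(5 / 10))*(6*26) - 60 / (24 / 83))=-971930969 / 3984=-243958.58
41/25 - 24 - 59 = -81.36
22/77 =2/7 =0.29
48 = 48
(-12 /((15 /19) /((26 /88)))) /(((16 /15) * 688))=-741 /121088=-0.01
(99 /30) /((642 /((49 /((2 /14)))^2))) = 1294139 /2140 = 604.74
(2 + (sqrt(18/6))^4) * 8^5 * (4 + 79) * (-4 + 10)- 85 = 179503019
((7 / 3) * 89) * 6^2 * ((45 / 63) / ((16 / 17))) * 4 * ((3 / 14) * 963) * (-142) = -4655175705 / 7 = -665025100.71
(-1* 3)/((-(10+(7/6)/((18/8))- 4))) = 0.46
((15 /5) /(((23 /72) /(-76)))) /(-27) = 608 /23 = 26.43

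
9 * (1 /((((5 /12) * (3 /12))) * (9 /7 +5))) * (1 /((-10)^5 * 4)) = -189 /5500000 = -0.00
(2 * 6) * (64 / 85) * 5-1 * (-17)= 1057 / 17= 62.18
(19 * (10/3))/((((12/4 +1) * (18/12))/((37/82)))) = 3515/738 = 4.76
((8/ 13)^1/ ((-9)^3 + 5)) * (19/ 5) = -38/ 11765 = -0.00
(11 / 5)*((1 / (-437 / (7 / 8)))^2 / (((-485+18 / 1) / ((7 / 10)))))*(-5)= 3773 / 57076814720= 0.00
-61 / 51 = -1.20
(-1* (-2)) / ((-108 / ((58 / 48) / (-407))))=29 / 527472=0.00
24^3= 13824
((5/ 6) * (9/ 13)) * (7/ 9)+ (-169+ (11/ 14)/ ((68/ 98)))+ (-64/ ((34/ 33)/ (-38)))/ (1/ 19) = 118495397/ 2652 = 44681.52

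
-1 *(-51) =51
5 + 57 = 62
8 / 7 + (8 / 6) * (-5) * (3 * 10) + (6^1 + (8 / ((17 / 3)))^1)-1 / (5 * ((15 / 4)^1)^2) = -25631654 / 133875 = -191.46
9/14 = 0.64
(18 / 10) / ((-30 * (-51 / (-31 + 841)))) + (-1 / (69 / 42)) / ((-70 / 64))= 2951 / 1955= 1.51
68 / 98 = 34 / 49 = 0.69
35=35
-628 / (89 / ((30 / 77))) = -18840 / 6853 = -2.75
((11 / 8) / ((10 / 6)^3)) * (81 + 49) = 3861 / 100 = 38.61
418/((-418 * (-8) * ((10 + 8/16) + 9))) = 1/156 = 0.01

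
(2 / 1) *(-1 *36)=-72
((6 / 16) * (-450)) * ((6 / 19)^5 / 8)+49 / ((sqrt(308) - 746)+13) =-177012356308 / 1329618117119 - 98 * sqrt(77) / 536981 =-0.13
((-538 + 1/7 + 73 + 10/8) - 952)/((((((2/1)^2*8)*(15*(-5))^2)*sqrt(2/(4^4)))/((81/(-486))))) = 39637*sqrt(2)/3780000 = 0.01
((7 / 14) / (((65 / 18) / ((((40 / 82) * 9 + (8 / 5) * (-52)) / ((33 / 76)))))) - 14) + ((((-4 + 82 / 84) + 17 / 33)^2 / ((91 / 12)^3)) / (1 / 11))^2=-6612874799001020501086 / 169102391546508445025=-39.11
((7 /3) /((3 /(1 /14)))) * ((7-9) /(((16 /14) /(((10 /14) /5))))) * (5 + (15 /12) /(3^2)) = -185 /2592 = -0.07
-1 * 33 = -33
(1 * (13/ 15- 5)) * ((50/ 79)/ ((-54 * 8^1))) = 0.01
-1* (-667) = 667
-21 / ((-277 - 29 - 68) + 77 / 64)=448 / 7953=0.06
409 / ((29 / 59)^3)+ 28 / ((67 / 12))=5636195441 / 1634063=3449.19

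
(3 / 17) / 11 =0.02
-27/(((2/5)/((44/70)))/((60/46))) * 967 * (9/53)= -77543730/8533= -9087.51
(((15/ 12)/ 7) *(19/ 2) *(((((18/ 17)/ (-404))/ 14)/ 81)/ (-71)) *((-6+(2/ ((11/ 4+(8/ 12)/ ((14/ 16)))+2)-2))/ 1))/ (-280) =247/ 163989984816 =0.00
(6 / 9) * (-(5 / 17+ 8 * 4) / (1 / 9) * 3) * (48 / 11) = -474336 / 187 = -2536.56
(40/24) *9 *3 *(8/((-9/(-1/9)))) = 40/9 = 4.44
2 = 2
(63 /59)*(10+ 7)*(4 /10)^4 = 17136 /36875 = 0.46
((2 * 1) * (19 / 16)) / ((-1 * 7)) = -19 / 56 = -0.34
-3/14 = -0.21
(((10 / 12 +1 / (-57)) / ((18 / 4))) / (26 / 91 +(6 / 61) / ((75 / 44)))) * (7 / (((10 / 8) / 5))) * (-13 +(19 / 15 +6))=-79686740 / 940329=-84.74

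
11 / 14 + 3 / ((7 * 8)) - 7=-345 / 56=-6.16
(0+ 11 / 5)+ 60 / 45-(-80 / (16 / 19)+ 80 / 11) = 15058 / 165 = 91.26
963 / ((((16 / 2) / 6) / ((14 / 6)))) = 1685.25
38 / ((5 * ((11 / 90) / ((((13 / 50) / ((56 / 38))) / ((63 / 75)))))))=14079 / 1078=13.06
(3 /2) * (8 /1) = 12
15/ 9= 5/ 3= 1.67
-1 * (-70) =70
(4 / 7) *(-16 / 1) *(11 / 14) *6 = -2112 / 49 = -43.10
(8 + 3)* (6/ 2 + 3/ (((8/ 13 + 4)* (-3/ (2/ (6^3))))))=213697/ 6480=32.98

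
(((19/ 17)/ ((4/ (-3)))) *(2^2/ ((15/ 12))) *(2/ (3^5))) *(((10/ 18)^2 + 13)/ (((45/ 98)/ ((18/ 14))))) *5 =-2293984/ 557685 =-4.11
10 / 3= 3.33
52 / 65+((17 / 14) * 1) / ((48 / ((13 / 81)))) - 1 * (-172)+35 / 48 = 47228803 / 272160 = 173.53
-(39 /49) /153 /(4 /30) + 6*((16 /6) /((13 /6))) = 159091 /21658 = 7.35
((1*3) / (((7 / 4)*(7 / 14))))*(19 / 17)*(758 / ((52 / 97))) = 8381964 / 1547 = 5418.21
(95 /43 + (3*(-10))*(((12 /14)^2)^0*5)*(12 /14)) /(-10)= 12.64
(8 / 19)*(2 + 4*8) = 272 / 19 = 14.32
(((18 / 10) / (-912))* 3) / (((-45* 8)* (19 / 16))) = 1 / 72200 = 0.00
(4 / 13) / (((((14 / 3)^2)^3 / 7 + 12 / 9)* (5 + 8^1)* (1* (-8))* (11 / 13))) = -0.00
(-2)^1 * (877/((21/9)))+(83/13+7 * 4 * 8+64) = -41617/91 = -457.33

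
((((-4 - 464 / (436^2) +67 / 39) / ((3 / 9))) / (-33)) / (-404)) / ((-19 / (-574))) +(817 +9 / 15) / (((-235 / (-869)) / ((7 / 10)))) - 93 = 2023.35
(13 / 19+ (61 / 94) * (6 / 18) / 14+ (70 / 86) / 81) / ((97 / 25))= 1545197575 / 8447626404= 0.18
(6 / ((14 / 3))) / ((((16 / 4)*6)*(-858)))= -1 / 16016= -0.00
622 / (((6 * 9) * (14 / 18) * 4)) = 311 / 84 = 3.70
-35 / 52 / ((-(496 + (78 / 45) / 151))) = 79275 / 58420232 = 0.00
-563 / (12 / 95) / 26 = -53485 / 312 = -171.43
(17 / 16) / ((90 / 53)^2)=47753 / 129600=0.37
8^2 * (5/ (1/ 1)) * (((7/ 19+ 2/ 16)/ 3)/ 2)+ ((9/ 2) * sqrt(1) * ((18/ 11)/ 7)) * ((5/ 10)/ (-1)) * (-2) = 40039/ 1463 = 27.37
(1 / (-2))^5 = -1 / 32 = -0.03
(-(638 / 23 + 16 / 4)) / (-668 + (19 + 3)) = 365 / 7429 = 0.05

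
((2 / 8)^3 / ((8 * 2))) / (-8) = -1 / 8192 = -0.00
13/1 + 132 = 145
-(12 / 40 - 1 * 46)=457 / 10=45.70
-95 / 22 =-4.32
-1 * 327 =-327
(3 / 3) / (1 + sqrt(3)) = -1 / 2 + sqrt(3) / 2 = 0.37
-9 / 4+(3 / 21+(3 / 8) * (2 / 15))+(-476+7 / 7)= -16697 / 35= -477.06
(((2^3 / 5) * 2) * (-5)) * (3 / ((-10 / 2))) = 48 / 5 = 9.60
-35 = -35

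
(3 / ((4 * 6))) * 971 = 971 / 8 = 121.38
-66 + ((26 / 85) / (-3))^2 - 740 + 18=-51239024 / 65025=-787.99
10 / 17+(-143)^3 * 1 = -49711509 / 17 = -2924206.41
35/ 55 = 7/ 11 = 0.64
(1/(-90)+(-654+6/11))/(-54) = 646931/53460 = 12.10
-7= -7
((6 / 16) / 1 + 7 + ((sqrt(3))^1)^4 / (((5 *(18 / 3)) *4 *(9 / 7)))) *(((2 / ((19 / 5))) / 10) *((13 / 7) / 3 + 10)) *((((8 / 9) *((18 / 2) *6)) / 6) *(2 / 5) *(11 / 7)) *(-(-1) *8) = 35009216 / 209475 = 167.13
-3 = -3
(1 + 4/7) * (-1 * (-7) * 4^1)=44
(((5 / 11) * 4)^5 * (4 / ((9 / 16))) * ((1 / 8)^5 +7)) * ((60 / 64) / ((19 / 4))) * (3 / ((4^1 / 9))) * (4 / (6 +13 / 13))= 32256140625 / 42839566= 752.95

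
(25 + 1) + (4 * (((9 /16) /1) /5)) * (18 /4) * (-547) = -43267 /40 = -1081.68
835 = 835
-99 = -99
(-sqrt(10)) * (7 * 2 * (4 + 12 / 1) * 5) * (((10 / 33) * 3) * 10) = -112000 * sqrt(10) / 11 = -32197.74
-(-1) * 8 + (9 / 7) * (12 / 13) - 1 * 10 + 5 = 381 / 91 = 4.19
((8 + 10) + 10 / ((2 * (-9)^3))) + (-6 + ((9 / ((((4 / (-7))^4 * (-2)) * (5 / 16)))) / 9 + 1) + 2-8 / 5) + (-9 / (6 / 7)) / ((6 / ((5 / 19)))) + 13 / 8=-994247 / 2216160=-0.45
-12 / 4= -3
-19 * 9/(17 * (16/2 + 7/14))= -342/289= -1.18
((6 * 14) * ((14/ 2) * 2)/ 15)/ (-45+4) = -392/ 205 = -1.91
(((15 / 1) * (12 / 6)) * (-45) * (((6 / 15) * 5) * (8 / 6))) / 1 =-3600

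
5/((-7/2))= -10/7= -1.43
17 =17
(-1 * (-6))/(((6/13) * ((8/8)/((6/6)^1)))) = 13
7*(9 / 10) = 63 / 10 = 6.30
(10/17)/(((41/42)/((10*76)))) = 319200/697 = 457.96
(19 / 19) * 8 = 8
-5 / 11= -0.45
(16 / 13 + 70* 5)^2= 20848356 / 169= 123363.05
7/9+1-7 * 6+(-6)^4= 11302/9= 1255.78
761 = 761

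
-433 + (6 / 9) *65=-389.67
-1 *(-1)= 1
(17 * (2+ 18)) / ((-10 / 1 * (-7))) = 34 / 7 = 4.86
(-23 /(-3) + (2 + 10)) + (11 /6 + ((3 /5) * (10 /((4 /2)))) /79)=3403 /158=21.54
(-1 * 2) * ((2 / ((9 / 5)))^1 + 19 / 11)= -562 / 99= -5.68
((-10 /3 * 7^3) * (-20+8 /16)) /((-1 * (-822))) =22295 /822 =27.12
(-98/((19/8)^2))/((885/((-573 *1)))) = 1197952/106495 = 11.25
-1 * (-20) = 20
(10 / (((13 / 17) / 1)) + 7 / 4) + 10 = 1291 / 52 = 24.83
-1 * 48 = -48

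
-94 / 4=-47 / 2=-23.50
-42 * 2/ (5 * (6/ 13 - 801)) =364/ 17345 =0.02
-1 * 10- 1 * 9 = -19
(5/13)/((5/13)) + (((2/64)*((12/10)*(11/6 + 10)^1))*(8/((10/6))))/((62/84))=6023/1550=3.89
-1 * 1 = -1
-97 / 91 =-1.07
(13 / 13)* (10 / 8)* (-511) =-2555 / 4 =-638.75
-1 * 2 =-2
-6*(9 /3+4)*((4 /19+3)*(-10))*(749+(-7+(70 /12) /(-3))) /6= 28440335 /171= 166317.75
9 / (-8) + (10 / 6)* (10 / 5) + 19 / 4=167 / 24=6.96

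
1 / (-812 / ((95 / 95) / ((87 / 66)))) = -11 / 11774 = -0.00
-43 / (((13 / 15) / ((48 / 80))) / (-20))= 7740 / 13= 595.38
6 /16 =3 /8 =0.38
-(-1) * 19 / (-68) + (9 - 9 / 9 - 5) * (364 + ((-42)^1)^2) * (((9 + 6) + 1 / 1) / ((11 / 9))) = 62511919 / 748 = 83572.08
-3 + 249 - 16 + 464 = 694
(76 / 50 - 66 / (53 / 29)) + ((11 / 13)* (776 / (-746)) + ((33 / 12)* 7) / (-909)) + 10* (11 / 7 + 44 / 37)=-47728742745811 / 6050506070700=-7.89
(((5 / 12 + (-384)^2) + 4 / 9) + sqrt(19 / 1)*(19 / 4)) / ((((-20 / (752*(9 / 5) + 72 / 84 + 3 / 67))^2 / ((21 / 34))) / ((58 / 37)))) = 16676994939585597*sqrt(19) / 790602680000 + 517713121380458149929 / 790602680000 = 654925448.41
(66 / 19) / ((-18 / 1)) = -11 / 57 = -0.19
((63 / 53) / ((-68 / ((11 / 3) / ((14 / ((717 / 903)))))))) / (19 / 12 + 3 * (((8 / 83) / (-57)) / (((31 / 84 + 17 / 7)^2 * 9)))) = -2060632349325 / 897475386589222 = -0.00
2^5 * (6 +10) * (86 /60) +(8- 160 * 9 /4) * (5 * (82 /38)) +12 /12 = -872963 /285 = -3063.03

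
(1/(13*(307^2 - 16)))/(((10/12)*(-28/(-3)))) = 3/28584010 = 0.00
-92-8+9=-91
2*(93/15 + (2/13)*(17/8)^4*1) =1242949/66560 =18.67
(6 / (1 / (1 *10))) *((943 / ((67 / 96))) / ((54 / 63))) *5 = 31684800 / 67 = 472907.46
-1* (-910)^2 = -828100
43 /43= 1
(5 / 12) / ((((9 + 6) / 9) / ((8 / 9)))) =2 / 9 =0.22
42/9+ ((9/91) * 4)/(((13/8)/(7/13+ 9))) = 322442/46137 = 6.99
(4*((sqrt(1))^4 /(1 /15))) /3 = 20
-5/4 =-1.25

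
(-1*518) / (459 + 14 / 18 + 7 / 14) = -9324 / 8285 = -1.13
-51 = -51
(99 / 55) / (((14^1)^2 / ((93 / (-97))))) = -837 / 95060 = -0.01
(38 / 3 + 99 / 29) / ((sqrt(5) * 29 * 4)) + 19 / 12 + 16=1399 * sqrt(5) / 50460 + 211 / 12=17.65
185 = 185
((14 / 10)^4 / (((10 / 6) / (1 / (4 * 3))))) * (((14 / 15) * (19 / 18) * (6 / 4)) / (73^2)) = 319333 / 5995125000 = 0.00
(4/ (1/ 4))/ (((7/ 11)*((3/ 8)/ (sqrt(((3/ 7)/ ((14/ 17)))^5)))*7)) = 152592*sqrt(102)/ 823543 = 1.87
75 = 75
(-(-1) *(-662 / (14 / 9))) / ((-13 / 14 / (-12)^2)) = 857952 / 13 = 65996.31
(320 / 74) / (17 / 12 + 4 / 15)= 9600 / 3737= 2.57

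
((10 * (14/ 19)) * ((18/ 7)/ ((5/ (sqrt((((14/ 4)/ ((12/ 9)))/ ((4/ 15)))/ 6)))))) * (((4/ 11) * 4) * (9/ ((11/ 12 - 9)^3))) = -2239488 * sqrt(105)/ 190748657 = -0.12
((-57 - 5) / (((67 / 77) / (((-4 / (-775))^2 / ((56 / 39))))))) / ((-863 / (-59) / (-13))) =0.00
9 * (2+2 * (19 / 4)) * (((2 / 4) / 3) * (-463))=-31947 / 4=-7986.75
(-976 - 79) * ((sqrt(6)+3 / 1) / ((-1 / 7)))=7385 * sqrt(6)+22155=40244.48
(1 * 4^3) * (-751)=-48064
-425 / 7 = -60.71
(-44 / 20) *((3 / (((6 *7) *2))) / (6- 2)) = -11 / 560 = -0.02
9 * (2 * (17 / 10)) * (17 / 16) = 2601 / 80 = 32.51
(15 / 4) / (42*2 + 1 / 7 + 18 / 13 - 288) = -273 / 14740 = -0.02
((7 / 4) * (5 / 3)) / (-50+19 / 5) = -25 / 396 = -0.06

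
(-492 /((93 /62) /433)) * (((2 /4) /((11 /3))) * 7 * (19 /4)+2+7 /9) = -102807623 /99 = -1038460.84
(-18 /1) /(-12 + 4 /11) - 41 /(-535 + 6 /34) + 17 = 2709203 /145472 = 18.62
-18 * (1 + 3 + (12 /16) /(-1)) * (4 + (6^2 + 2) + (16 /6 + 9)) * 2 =-6279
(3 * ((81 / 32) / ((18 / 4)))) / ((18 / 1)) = 3 / 32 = 0.09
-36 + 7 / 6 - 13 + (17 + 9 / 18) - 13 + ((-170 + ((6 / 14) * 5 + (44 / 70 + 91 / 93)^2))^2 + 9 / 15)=3061509594836662321 / 112254554750625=27272.92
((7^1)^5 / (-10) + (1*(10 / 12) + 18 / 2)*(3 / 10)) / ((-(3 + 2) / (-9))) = -60399 / 20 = -3019.95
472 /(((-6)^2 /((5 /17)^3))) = 14750 /44217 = 0.33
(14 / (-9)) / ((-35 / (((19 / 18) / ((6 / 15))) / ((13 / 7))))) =133 / 2106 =0.06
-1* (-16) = 16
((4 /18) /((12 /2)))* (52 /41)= 52 /1107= 0.05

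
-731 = -731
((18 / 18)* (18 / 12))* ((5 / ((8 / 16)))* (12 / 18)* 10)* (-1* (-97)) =9700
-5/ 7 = -0.71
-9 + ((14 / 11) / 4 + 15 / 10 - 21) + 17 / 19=-5703 / 209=-27.29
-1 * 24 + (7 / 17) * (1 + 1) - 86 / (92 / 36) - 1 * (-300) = 243.17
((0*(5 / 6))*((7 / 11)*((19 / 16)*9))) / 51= 0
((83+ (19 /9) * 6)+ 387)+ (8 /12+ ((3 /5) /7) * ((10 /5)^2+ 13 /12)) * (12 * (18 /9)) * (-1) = 47902 /105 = 456.21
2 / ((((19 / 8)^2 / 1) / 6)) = 768 / 361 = 2.13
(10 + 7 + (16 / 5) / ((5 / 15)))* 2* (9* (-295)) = -141246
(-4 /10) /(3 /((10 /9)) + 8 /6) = -12 /121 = -0.10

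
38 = 38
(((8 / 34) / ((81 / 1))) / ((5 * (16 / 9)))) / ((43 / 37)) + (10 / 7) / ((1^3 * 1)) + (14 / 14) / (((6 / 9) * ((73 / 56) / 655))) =50772793507 / 67237380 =755.13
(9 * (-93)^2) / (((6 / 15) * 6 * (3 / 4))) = 43245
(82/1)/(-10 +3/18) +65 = 3343/59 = 56.66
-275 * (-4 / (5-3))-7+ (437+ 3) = 983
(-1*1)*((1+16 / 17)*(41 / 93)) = -451 / 527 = -0.86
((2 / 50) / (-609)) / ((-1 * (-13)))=-1 / 197925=-0.00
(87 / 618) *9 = 261 / 206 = 1.27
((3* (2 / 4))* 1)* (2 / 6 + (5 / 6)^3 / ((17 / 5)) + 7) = 27553 / 2448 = 11.26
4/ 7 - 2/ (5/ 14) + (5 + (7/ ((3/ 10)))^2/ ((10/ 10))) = 171491/ 315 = 544.42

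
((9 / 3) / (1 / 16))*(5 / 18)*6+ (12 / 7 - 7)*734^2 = -19933412 / 7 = -2847630.29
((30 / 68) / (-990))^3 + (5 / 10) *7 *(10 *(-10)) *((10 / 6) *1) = -6591516624001 / 11299742784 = -583.33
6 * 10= 60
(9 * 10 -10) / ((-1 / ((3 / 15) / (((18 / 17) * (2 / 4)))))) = -272 / 9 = -30.22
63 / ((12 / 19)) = 399 / 4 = 99.75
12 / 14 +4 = 34 / 7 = 4.86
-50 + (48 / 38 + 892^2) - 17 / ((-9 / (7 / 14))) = 795616.21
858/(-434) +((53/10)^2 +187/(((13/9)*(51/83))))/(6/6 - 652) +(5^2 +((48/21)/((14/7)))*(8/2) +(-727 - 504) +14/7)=-1017059917/846300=-1201.77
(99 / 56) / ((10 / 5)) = 0.88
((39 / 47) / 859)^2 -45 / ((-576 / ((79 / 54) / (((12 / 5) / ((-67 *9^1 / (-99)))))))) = 0.29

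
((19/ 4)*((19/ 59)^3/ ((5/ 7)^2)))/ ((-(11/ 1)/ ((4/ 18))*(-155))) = 6385729/ 157577037750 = 0.00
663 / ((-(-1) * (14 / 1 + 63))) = 663 / 77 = 8.61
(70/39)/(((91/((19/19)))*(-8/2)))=-0.00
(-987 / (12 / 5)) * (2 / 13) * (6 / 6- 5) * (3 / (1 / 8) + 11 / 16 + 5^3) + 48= 3944767 / 104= 37930.45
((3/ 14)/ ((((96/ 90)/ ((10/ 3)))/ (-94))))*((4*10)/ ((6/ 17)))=-99875/ 14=-7133.93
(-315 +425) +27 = 137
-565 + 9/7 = -3946/7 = -563.71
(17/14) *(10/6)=85/42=2.02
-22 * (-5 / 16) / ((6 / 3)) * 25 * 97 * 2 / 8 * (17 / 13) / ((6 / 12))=2267375 / 416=5450.42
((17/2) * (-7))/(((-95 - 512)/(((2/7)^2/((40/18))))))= 153/42490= 0.00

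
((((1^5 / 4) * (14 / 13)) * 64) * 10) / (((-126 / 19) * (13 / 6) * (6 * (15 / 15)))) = -3040 / 1521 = -2.00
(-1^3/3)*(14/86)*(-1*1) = 7/129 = 0.05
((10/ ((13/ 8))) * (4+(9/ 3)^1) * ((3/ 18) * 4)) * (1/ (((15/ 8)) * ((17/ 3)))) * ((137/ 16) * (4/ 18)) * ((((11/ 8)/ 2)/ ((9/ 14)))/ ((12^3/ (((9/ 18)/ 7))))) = 10549/ 46399392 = 0.00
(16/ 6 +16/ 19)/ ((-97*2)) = -100/ 5529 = -0.02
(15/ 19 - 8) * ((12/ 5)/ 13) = -1644/ 1235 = -1.33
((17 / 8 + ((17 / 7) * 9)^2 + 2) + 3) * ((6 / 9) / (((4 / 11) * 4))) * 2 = 696905 / 1568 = 444.45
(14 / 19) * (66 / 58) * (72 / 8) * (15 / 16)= 31185 / 4408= 7.07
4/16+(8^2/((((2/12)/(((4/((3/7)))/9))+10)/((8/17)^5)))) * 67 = 32281955849/3231594532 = 9.99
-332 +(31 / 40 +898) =22671 / 40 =566.78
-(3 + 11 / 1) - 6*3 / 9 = -16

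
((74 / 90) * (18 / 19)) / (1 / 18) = 14.02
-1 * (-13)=13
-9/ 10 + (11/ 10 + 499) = 2496/ 5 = 499.20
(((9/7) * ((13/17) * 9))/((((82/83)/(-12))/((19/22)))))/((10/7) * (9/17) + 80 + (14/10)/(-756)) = -2690141220/2340365731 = -1.15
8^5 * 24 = 786432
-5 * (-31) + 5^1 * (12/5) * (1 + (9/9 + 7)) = 263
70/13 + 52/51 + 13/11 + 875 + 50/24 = 8602525/9724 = 884.67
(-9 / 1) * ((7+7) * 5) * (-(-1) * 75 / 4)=-23625 / 2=-11812.50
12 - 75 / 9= 11 / 3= 3.67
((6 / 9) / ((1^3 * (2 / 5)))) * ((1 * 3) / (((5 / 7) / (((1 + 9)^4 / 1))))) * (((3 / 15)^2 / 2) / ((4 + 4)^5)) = 175 / 4096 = 0.04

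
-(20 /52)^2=-25 /169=-0.15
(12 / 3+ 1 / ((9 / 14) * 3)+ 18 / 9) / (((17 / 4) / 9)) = 704 / 51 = 13.80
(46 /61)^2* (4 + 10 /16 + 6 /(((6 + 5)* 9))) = 654373 /245586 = 2.66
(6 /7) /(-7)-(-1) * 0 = -6 /49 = -0.12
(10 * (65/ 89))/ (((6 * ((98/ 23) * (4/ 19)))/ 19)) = 2698475/ 104664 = 25.78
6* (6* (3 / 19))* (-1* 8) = -864 / 19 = -45.47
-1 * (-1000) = 1000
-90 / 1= -90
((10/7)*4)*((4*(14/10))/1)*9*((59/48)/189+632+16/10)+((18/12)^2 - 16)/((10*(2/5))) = 919675187/5040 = 182475.24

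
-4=-4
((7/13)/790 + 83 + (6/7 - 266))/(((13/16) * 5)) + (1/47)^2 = -231398383647/5161162825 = -44.83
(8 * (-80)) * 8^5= -20971520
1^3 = 1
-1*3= -3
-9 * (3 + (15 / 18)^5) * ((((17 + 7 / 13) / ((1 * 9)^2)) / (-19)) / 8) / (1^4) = 26453 / 606528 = 0.04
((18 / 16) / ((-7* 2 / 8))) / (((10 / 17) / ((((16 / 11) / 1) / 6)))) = -102 / 385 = -0.26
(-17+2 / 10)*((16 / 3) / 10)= -224 / 25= -8.96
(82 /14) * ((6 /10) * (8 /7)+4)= 6724 /245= 27.44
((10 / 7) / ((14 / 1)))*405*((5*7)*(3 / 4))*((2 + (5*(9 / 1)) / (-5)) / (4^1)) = -30375 / 16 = -1898.44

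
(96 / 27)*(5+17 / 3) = 1024 / 27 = 37.93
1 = 1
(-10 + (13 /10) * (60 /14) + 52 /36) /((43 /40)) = -7520 /2709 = -2.78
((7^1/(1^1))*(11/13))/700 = 11/1300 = 0.01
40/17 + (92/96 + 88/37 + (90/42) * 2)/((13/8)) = 1209517/171717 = 7.04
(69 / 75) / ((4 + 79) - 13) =23 / 1750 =0.01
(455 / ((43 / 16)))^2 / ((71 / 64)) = 3391897600 / 131279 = 25837.32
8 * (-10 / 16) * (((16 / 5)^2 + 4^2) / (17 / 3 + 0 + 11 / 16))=-20.65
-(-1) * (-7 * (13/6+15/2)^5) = -143578043/243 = -590856.14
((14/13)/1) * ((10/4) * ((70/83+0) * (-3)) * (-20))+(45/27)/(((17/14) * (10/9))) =2521659/18343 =137.47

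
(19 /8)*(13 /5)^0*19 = 361 /8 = 45.12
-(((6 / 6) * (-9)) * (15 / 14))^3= 2460375 / 2744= 896.64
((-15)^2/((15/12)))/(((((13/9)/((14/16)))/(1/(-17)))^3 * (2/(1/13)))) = -11252115/35921969408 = -0.00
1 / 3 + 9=28 / 3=9.33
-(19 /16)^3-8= -39627 /4096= -9.67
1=1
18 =18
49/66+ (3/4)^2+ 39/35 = 44707/18480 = 2.42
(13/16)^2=169/256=0.66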